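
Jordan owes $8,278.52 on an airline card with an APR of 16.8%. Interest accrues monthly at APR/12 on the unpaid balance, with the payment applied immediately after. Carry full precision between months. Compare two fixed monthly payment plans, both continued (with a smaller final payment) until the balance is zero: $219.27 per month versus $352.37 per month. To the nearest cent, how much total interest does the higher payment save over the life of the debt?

$1,750.44

Monthly rate r = 16.8%/12 = 1.4% = 0.014.
At $219.27/mo: n = ⌈−ln(1 − rB₀/P)/ln(1+r)⌉ = 55 payments (last $19.45); total interest = total paid − $8,278.52 = $3,581.51.
At $352.37/mo: 29 payments (last $243.23); total interest $1,831.07.
Interest saved = $3,581.51 − $1,831.07 = $1,750.44.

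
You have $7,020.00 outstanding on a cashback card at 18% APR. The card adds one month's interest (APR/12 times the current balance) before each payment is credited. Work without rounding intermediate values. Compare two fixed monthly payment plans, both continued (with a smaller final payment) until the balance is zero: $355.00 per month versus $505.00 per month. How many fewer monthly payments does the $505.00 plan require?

Monthly rate r = 18%/12 = 1.5% = 0.015.
At $355.00/mo: n = ⌈−ln(1 − rB₀/P)/ln(1+r)⌉ = 24 payments (last $225.21); total interest = total paid − $7,020.00 = $1,370.21.
At $505.00/mo: 16 payments (last $357.43); total interest $912.43.
Payments saved = 24 − 16 = 8.

8 fewer payments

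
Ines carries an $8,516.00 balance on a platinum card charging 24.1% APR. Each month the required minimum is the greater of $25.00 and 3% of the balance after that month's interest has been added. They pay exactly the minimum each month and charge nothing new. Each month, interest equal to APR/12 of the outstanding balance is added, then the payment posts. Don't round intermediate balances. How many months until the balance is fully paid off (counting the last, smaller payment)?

276 months

Monthly rate r = 24.1%/12 = 2.00833% = 0.0200833.
While 3% of the post-interest balance exceeds $25.00, each month B ← (B·(1+r))·(1 − 0.03), i.e. B shrinks by the factor (1+r)·0.97 = 0.98948.
This holds for months 1–222. Entering month 223 the balance is $814.10; 3% of the post-interest balance is now below $25.00, so the flat $25.00 minimum applies from here.
From month 223 a fixed $25.00 at rate r clears $814.10 in 54 more payments. Total: 222 + 54 = 276 months.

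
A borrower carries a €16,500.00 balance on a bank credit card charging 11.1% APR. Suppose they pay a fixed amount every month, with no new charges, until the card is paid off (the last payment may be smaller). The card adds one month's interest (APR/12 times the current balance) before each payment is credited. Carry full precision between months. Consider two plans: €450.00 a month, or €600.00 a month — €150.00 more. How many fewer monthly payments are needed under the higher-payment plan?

13 fewer payments

Monthly rate r = 11.1%/12 = 0.925% = 0.00925.
At €450.00/mo: n = ⌈−ln(1 − rB₀/P)/ln(1+r)⌉ = 45 payments (last €445.96); total interest = total paid − €16,500.00 = €3,745.96.
At €600.00/mo: 32 payments (last €528.16); total interest €2,628.16.
Payments saved = 45 − 32 = 13.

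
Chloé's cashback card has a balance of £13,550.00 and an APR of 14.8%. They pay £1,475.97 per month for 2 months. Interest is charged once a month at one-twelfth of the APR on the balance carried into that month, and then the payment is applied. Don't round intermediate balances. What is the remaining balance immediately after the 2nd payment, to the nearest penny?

Monthly rate r = 14.8%/12 = 1.23333% = 0.0123333.
Each month: B ← B·(1+r) − £1,475.97.
Month 1: interest £167.12; balance after payment £12,241.15.
Month 2: interest £150.97; balance after payment £10,916.15.

£10,916.15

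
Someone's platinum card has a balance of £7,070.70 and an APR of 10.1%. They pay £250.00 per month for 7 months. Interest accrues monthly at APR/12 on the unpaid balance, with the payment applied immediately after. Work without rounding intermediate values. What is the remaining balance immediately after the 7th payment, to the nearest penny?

Monthly rate r = 10.1%/12 = 0.841667% = 0.00841667.
Each month: B ← B·(1+r) − £250.00.
Month 1: interest £59.51; balance after payment £6,880.21.
Month 2: interest £57.91; balance after payment £6,688.12.
Month 3: interest £56.29; balance after payment £6,494.41.
Month 4: interest £54.66; balance after payment £6,299.07.
Month 5: interest £53.02; balance after payment £6,102.09.
Month 6: interest £51.36; balance after payment £5,903.45.
Month 7: interest £49.69; balance after payment £5,703.14.

£5,703.14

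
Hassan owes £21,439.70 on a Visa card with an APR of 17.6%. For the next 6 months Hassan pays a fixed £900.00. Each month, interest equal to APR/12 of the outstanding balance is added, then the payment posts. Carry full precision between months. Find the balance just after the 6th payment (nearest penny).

Monthly rate r = 17.6%/12 = 1.46667% = 0.0146667.
Each month: B ← B·(1+r) − £900.00.
Month 1: interest £314.45; balance after payment £20,854.15.
Month 2: interest £305.86; balance after payment £20,260.01.
Month 3: interest £297.15; balance after payment £19,657.16.
Month 4: interest £288.30; balance after payment £19,045.46.
Month 5: interest £279.33; balance after payment £18,424.79.
Month 6: interest £270.23; balance after payment £17,795.03.

£17,795.03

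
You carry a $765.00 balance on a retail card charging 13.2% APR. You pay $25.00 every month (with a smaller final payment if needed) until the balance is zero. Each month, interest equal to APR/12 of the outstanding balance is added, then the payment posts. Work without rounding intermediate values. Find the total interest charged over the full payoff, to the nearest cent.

$172.83

Monthly rate r = 13.2%/12 = 1.1% = 0.011.
Payoff takes n = ⌈−ln(1 − rB₀/P)/ln(1+r)⌉ = ⌈37.512⌉ = 38 payments; the last is $12.83.
Total paid = 37·$25.00 + $12.83 = $937.83.
Total interest = total paid − principal = $937.83 − $765.00 = $172.83.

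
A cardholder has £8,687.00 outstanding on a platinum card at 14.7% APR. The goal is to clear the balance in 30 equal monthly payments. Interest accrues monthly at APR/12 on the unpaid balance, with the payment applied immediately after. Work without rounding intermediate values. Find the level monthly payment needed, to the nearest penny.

£347.78

Monthly rate r = 14.7%/12 = 1.225% = 0.01225.
Level-payment amortization: P = B₀·r / (1 − (1+r)^(−n)) = 8687.00·0.01225 / (1 − 1.01225^(−30)).
Denominator 1 − (1+r)^(−30) = 0.305988868.
P = 106.416 / 0.305988868 ≈ 347.78.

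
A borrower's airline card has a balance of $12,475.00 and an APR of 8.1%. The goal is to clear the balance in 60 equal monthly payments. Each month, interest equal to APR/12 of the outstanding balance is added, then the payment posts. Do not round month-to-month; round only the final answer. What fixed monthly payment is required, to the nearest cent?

$253.55

Monthly rate r = 8.1%/12 = 0.675% = 0.00675.
Level-payment amortization: P = B₀·r / (1 − (1+r)^(−n)) = 12475.00·0.00675 / (1 − 1.00675^(−60)).
Denominator 1 − (1+r)^(−60) = 0.332114979.
P = 84.2062 / 0.332114979 ≈ 253.55.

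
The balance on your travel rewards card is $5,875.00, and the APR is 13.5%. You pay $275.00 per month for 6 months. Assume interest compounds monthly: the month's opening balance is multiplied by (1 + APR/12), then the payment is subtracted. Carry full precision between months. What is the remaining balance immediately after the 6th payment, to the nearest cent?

Monthly rate r = 13.5%/12 = 1.125% = 0.01125.
Each month: B ← B·(1+r) − $275.00.
Month 1: interest $66.09; balance after payment $5,666.09.
Month 2: interest $63.74; balance after payment $5,454.84.
Month 3: interest $61.37; balance after payment $5,241.20.
Month 4: interest $58.96; balance after payment $5,025.17.
Month 5: interest $56.53; balance after payment $4,806.70.
Month 6: interest $54.08; balance after payment $4,585.78.

$4,585.78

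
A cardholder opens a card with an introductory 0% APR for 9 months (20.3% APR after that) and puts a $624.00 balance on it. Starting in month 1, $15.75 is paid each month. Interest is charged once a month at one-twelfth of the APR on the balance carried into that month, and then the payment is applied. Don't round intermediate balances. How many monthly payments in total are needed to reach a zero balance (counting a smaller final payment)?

53 payments

Promo months 1–9 at r₀ = 0%/12 = 0; months 10+ at r₁ = 20.3%/12 = 0.0169167.
After month 9 (no interest yet): B = $624.00 − 9·$15.75 = $482.25.
Then at r₁ with $15.75/mo: n₂ = −ln(1 − r₁·B/P)/ln(1+r₁) ≈ 43.50 → 44 more payments.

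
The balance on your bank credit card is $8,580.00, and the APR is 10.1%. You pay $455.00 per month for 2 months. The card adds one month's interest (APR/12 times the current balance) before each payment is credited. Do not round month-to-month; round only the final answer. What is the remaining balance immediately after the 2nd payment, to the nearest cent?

$7,811.21

Monthly rate r = 10.1%/12 = 0.841667% = 0.00841667.
Each month: B ← B·(1+r) − $455.00.
Month 1: interest $72.21; balance after payment $8,197.22.
Month 2: interest $68.99; balance after payment $7,811.21.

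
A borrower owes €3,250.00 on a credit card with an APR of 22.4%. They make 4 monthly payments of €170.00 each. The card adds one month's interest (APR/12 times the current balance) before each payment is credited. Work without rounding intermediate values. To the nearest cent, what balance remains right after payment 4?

€2,800.27

Monthly rate r = 22.4%/12 = 1.86667% = 0.0186667.
Each month: B ← B·(1+r) − €170.00.
Month 1: interest €60.67; balance after payment €3,140.67.
Month 2: interest €58.63; balance after payment €3,029.29.
Month 3: interest €56.55; balance after payment €2,915.84.
Month 4: interest €54.43; balance after payment €2,800.27.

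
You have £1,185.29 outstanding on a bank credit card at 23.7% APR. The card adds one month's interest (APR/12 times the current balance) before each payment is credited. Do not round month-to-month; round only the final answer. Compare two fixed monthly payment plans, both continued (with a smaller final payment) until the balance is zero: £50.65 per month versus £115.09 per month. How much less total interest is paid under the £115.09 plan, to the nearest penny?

Monthly rate r = 23.7%/12 = 1.975% = 0.01975.
At £50.65/mo: n = ⌈−ln(1 − rB₀/P)/ln(1+r)⌉ = 32 payments (last £36.23); total interest = total paid − £1,185.29 = £421.09.
At £115.09/mo: 12 payments (last £72.48); total interest £153.18.
Interest saved = £421.09 − £153.18 = £267.91.

£267.91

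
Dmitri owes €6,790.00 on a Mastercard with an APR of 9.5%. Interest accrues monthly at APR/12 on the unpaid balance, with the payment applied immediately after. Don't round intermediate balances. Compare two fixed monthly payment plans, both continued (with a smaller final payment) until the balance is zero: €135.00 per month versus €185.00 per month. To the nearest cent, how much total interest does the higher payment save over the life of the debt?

€639.71

Monthly rate r = 9.5%/12 = 0.791667% = 0.00791667.
At €135.00/mo: n = ⌈−ln(1 − rB₀/P)/ln(1+r)⌉ = 65 payments (last €53.60); total interest = total paid − €6,790.00 = €1,903.60.
At €185.00/mo: 44 payments (last €98.89); total interest €1,263.89.
Interest saved = €1,903.60 − €1,263.89 = €639.71.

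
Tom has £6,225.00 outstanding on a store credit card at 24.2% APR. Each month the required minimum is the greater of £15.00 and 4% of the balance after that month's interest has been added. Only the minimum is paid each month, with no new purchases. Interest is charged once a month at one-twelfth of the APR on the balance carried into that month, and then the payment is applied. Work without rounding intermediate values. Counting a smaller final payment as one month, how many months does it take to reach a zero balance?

170 months

Monthly rate r = 24.2%/12 = 2.01667% = 0.0201667.
While 4% of the post-interest balance exceeds £15.00, each month B ← (B·(1+r))·(1 − 0.04), i.e. B shrinks by the factor (1+r)·0.96 = 0.97936.
This holds for months 1–136. Entering month 137 the balance is £365.01; 4% of the post-interest balance is now below £15.00, so the flat £15.00 minimum applies from here.
From month 137 a fixed £15.00 at rate r clears £365.01 in 34 more payments. Total: 136 + 34 = 170 months.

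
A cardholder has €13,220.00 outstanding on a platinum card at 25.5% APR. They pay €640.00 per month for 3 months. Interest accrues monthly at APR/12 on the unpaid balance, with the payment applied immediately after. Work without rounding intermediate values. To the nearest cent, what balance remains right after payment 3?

€12,119.72

Monthly rate r = 25.5%/12 = 2.125% = 0.02125.
Each month: B ← B·(1+r) − €640.00.
Month 1: interest €280.93; balance after payment €12,860.92.
Month 2: interest €273.29; balance after payment €12,494.22.
Month 3: interest €265.50; balance after payment €12,119.72.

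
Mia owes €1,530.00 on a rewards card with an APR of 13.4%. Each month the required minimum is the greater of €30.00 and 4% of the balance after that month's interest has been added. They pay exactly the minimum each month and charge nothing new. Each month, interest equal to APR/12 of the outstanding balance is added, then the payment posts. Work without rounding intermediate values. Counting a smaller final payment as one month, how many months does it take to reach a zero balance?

Monthly rate r = 13.4%/12 = 1.11667% = 0.0111667.
While 4% of the post-interest balance exceeds €30.00, each month B ← (B·(1+r))·(1 − 0.04), i.e. B shrinks by the factor (1+r)·0.96 = 0.97072.
This holds for months 1–25. Entering month 26 the balance is €727.85; 4% of the post-interest balance is now below €30.00, so the flat €30.00 minimum applies from here.
From month 26 a fixed €30.00 at rate r clears €727.85 in 29 more payments. Total: 25 + 29 = 54 months.

54 months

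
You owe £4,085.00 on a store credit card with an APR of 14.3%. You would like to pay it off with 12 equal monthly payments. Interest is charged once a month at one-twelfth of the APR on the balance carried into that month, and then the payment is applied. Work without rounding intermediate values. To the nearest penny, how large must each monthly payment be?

Monthly rate r = 14.3%/12 = 1.19167% = 0.0119167.
Level-payment amortization: P = B₀·r / (1 − (1+r)^(−n)) = 4085.00·0.0119167 / (1 − 1.01192^(−12)).
Denominator 1 − (1+r)^(−12) = 0.132512926.
P = 48.6796 / 0.132512926 ≈ 367.36.

£367.36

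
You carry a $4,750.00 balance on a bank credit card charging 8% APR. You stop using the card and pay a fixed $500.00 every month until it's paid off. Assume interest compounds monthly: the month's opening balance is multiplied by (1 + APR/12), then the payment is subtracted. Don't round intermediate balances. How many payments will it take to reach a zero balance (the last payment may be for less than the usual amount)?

10 months

Monthly rate r = 8%/12 = 0.666667% = 0.00666667.
Recurrence: B ← B·(1+r) − $500.00.
Month 1: interest $31.67; balance after payment $4,281.67.
Month 2: interest $28.54; balance after payment $3,810.21.
Closed form: n = −ln(1 − rB₀/P)/ln(1+r) = −ln(0.93667)/ln(1.00667) ≈ 9.847, so the balance reaches zero during payment 10.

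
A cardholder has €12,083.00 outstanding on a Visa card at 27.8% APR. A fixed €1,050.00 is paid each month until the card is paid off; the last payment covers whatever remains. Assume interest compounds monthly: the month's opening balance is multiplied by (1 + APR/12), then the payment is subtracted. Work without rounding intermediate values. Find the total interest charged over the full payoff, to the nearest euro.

€2,135

Monthly rate r = 27.8%/12 = 2.31667% = 0.0231667.
Payoff takes n = ⌈−ln(1 − rB₀/P)/ln(1+r)⌉ = ⌈13.538⌉ = 14 payments; the last is €567.98.
Total paid = 13·€1,050.00 + €567.98 = €14,217.98.
Total interest = total paid − principal = €14,217.98 − €12,083.00 = €2,134.98.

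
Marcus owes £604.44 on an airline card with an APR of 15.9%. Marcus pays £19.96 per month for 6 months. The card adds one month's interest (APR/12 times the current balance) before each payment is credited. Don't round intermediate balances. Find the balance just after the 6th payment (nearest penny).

Monthly rate r = 15.9%/12 = 1.325% = 0.01325.
Each month: B ← B·(1+r) − £19.96.
Month 1: interest £8.01; balance after payment £592.49.
Month 2: interest £7.85; balance after payment £580.38.
Month 3: interest £7.69; balance after payment £568.11.
Month 4: interest £7.53; balance after payment £555.68.
Month 5: interest £7.36; balance after payment £543.08.
Month 6: interest £7.20; balance after payment £530.32.

£530.32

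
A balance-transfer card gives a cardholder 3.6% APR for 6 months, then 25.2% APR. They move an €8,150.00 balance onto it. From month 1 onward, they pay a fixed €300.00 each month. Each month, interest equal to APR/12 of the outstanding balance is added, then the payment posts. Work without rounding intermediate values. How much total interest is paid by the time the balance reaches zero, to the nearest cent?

€2,382.85

Promo months 1–6 at r₀ = 3.6%/12 = 0.003; months 7+ at r₁ = 25.2%/12 = 0.021.
After month 6: iterate B ← B·(1+r₀) − €300.00 for 6 months → €6,484.25.
Then at r₁ with €300.00/mo: n₂ = −ln(1 − r₁·B/P)/ln(1+r₁) ≈ 29.11 → 30 more payments.
Total paid = 35·€300.00 + €32.85 = €10,532.85; interest = €10,532.85 − €8,150.00 = €2,382.85.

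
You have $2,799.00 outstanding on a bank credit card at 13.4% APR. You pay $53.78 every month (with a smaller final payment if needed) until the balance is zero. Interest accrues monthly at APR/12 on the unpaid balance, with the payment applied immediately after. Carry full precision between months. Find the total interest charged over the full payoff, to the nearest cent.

Monthly rate r = 13.4%/12 = 1.11667% = 0.0111667.
Payoff takes n = ⌈−ln(1 − rB₀/P)/ln(1+r)⌉ = ⌈78.371⌉ = 79 payments; the last is $20.05.
Total paid = 78·$53.78 + $20.05 = $4,214.89.
Total interest = total paid − principal = $4,214.89 − $2,799.00 = $1,415.89.

$1,415.89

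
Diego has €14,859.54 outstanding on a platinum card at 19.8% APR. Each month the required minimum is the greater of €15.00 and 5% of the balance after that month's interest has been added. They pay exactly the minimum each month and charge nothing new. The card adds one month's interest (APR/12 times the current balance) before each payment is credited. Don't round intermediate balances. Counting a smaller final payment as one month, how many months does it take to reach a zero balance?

137 months

Monthly rate r = 19.8%/12 = 1.65% = 0.0165.
While 5% of the post-interest balance exceeds €15.00, each month B ← (B·(1+r))·(1 − 0.05), i.e. B shrinks by the factor (1+r)·0.95 = 0.96567.
This holds for months 1–113. Entering month 114 the balance is €287.02; 5% of the post-interest balance is now below €15.00, so the flat €15.00 minimum applies from here.
From month 114 a fixed €15.00 at rate r clears €287.02 in 24 more payments. Total: 113 + 24 = 137 months.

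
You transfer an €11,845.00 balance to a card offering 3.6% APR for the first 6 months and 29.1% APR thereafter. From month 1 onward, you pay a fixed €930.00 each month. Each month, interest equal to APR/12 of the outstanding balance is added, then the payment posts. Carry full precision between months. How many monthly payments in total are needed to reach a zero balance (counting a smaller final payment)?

Promo months 1–6 at r₀ = 3.6%/12 = 0.003; months 7+ at r₁ = 29.1%/12 = 0.02425.
After month 6: iterate B ← B·(1+r₀) − €930.00 for 6 months → €6,437.80.
Then at r₁ with €930.00/mo: n₂ = −ln(1 − r₁·B/P)/ln(1+r₁) ≈ 7.67 → 8 more payments.

14 months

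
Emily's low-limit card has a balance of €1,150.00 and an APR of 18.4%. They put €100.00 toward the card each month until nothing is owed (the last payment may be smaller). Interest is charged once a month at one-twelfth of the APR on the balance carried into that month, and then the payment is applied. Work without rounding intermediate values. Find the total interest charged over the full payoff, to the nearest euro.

€125

Monthly rate r = 18.4%/12 = 1.53333% = 0.0153333.
Payoff takes n = ⌈−ln(1 − rB₀/P)/ln(1+r)⌉ = ⌈12.748⌉ = 13 payments; the last is €74.97.
Total paid = 12·€100.00 + €74.97 = €1,274.97.
Total interest = total paid − principal = €1,274.97 − €1,150.00 = €124.97.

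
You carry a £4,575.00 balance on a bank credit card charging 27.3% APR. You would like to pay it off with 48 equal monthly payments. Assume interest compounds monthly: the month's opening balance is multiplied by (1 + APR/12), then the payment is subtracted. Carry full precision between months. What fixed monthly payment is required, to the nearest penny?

Monthly rate r = 27.3%/12 = 2.275% = 0.02275.
Level-payment amortization: P = B₀·r / (1 − (1+r)^(−n)) = 4575.00·0.02275 / (1 − 1.02275^(−48)).
Denominator 1 − (1+r)^(−48) = 0.660324231.
P = 104.081 / 0.660324231 ≈ 157.62.

£157.62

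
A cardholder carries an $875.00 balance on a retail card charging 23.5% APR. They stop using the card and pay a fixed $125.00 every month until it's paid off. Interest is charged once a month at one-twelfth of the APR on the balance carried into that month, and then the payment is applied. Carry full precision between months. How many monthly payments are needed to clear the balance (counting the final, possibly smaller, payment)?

8 payments

Monthly rate r = 23.5%/12 = 1.95833% = 0.0195833.
Recurrence: B ← B·(1+r) − $125.00.
Month 1: interest $17.14; balance after payment $767.14.
Month 2: interest $15.02; balance after payment $657.16.
Closed form: n = −ln(1 − rB₀/P)/ln(1+r) = −ln(0.86292)/ln(1.01958) ≈ 7.602, so the balance reaches zero during payment 8.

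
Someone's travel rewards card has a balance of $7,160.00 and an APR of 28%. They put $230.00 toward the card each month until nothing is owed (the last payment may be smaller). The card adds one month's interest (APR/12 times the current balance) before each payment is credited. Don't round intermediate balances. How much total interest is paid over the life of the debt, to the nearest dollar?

Monthly rate r = 28%/12 = 2.33333% = 0.0233333.
Payoff takes n = ⌈−ln(1 − rB₀/P)/ln(1+r)⌉ = ⌈56.189⌉ = 57 payments; the last is $43.76.
Total paid = 56·$230.00 + $43.76 = $12,923.76.
Total interest = total paid − principal = $12,923.76 − $7,160.00 = $5,763.76.

$5,764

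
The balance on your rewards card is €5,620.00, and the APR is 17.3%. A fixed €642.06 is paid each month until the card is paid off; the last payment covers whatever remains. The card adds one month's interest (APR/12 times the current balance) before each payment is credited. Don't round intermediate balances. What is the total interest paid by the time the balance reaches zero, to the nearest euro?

Monthly rate r = 17.3%/12 = 1.44167% = 0.0144167.
Payoff takes n = ⌈−ln(1 − rB₀/P)/ln(1+r)⌉ = ⌈9.424⌉ = 10 payments; the last is €273.35.
Total paid = 9·€642.06 + €273.35 = €6,051.89.
Total interest = total paid − principal = €6,051.89 − €5,620.00 = €431.89.

€432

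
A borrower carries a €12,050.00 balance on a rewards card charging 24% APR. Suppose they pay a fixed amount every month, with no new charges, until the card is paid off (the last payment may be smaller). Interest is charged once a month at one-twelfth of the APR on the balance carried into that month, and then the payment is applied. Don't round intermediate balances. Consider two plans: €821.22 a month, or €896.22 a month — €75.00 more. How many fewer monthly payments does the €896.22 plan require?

Monthly rate r = 24%/12 = 2% = 0.02.
At €821.22/mo: n = ⌈−ln(1 − rB₀/P)/ln(1+r)⌉ = 18 payments (last €447.37); total interest = total paid − €12,050.00 = €2,358.11.
At €896.22/mo: 16 payments (last €733.39); total interest €2,126.69.
Payments saved = 18 − 16 = 2.

2 fewer payments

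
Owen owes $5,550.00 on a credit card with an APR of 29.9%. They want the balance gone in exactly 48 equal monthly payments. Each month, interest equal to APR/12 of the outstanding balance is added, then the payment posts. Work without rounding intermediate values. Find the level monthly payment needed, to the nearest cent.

$199.51

Monthly rate r = 29.9%/12 = 2.49167% = 0.0249167.
Level-payment amortization: P = B₀·r / (1 − (1+r)^(−n)) = 5550.00·0.0249167 / (1 − 1.02492^(−48)).
Denominator 1 − (1+r)^(−48) = 0.6931336.
P = 138.287 / 0.6931336 ≈ 199.51.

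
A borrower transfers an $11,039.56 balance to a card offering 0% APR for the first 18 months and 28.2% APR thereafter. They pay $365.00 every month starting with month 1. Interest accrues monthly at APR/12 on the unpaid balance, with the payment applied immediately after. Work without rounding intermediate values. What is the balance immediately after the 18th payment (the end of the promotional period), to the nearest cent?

$4,469.56

Promo months 1–18 at r₀ = 0%/12 = 0; months 19+ at r₁ = 28.2%/12 = 0.0235.
After month 18 (no interest yet): B = $11,039.56 − 18·$365.00 = $4,469.56.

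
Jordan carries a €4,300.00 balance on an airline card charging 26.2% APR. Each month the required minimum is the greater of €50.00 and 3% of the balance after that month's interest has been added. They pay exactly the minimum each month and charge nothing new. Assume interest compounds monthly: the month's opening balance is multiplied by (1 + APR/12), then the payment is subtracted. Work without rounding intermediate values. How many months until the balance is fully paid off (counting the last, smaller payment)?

Monthly rate r = 26.2%/12 = 2.18333% = 0.0218333.
While 3% of the post-interest balance exceeds €50.00, each month B ← (B·(1+r))·(1 − 0.03), i.e. B shrinks by the factor (1+r)·0.97 = 0.99118.
This holds for months 1–110. Entering month 111 the balance is €1,622.43; 3% of the post-interest balance is now below €50.00, so the flat €50.00 minimum applies from here.
From month 111 a fixed €50.00 at rate r clears €1,622.43 in 58 more payments. Total: 110 + 58 = 168 months.

168 months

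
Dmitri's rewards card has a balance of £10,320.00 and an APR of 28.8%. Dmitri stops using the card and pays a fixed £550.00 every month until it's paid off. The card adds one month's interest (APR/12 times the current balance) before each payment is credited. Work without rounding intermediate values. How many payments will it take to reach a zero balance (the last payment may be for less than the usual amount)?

26 months

Monthly rate r = 28.8%/12 = 2.4% = 0.024.
Recurrence: B ← B·(1+r) − £550.00.
Month 1: interest £247.68; balance after payment £10,017.68.
Month 2: interest £240.42; balance after payment £9,708.10.
Closed form: n = −ln(1 − rB₀/P)/ln(1+r) = −ln(0.54967)/ln(1.024) ≈ 25.233, so the balance reaches zero during payment 26.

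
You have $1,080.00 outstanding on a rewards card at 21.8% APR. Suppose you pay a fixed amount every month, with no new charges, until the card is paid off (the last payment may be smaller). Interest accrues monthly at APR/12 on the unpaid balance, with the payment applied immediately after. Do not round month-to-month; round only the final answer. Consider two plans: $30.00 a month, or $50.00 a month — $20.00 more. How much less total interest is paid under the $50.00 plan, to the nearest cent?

$384.70

Monthly rate r = 21.8%/12 = 1.81667% = 0.0181667.
At $30.00/mo: n = ⌈−ln(1 − rB₀/P)/ln(1+r)⌉ = 59 payments (last $28.52); total interest = total paid − $1,080.00 = $688.52.
At $50.00/mo: 28 payments (last $33.82); total interest $303.82.
Interest saved = $688.52 − $303.82 = $384.70.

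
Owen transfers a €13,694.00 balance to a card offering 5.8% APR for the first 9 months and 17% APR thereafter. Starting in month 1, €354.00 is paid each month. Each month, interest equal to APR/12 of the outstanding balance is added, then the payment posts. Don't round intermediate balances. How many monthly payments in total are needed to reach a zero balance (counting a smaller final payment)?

51 payments

Promo months 1–9 at r₀ = 5.8%/12 = 0.00483333; months 10+ at r₁ = 17%/12 = 0.0141667.
After month 9: iterate B ← B·(1+r₀) − €354.00 for 9 months → €11,053.04.
Then at r₁ with €354.00/mo: n₂ = −ln(1 − r₁·B/P)/ln(1+r₁) ≈ 41.51 → 42 more payments.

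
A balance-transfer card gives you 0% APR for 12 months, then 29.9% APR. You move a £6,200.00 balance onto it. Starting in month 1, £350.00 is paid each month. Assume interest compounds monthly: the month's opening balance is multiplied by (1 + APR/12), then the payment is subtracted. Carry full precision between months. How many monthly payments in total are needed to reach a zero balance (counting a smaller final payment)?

19 payments

Promo months 1–12 at r₀ = 0%/12 = 0; months 13+ at r₁ = 29.9%/12 = 0.0249167.
After month 12 (no interest yet): B = £6,200.00 − 12·£350.00 = £2,000.00.
Then at r₁ with £350.00/mo: n₂ = −ln(1 − r₁·B/P)/ln(1+r₁) ≈ 6.24 → 7 more payments.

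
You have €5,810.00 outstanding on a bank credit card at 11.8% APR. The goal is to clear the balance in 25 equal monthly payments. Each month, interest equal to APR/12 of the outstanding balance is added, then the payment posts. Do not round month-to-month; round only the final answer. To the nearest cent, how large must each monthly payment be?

€263.27

Monthly rate r = 11.8%/12 = 0.983333% = 0.00983333.
Level-payment amortization: P = B₀·r / (1 − (1+r)^(−n)) = 5810.00·0.00983333 / (1 − 1.00983^(−25)).
Denominator 1 − (1+r)^(−25) = 0.217007779.
P = 57.1317 / 0.217007779 ≈ 263.27.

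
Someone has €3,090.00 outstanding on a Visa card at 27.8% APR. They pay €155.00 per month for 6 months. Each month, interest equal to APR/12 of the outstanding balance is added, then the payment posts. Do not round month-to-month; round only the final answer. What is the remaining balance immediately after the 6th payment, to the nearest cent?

Monthly rate r = 27.8%/12 = 2.31667% = 0.0231667.
Each month: B ← B·(1+r) − €155.00.
Month 1: interest €71.59; balance after payment €3,006.59.
Month 2: interest €69.65; balance after payment €2,921.24.
Month 3: interest €67.68; balance after payment €2,833.91.
Month 4: interest €65.65; balance after payment €2,744.57.
Month 5: interest €63.58; balance after payment €2,653.15.
Month 6: interest €61.46; balance after payment €2,559.61.

€2,559.61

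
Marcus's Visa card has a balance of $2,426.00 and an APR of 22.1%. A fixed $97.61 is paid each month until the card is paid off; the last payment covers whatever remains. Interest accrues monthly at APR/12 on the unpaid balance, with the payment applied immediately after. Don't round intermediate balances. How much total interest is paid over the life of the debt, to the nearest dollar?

Monthly rate r = 22.1%/12 = 1.84167% = 0.0184167.
Payoff takes n = ⌈−ln(1 − rB₀/P)/ln(1+r)⌉ = ⌈33.535⌉ = 34 payments; the last is $52.46.
Total paid = 33·$97.61 + $52.46 = $3,273.59.
Total interest = total paid − principal = $3,273.59 − $2,426.00 = $847.59.

$848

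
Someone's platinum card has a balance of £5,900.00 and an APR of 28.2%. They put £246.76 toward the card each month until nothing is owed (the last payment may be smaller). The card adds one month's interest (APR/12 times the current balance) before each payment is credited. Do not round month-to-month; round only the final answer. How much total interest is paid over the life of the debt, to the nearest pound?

Monthly rate r = 28.2%/12 = 2.35% = 0.0235.
Payoff takes n = ⌈−ln(1 − rB₀/P)/ln(1+r)⌉ = ⌈35.529⌉ = 36 payments; the last is £131.20.
Total paid = 35·£246.76 + £131.20 = £8,767.80.
Total interest = total paid − principal = £8,767.80 − £5,900.00 = £2,867.80.

£2,868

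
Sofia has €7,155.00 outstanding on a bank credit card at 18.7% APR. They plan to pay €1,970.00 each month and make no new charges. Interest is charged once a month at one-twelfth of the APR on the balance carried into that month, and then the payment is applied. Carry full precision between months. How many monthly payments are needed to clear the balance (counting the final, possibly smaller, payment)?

Monthly rate r = 18.7%/12 = 1.55833% = 0.0155833.
Recurrence: B ← B·(1+r) − €1,970.00.
Month 1: interest €111.50; balance after payment €5,296.50.
Month 2: interest €82.54; balance after payment €3,409.04.
Month 3: interest €53.12; balance after payment €1,492.16.
Month 4: interest €23.25; balance after payment €0.00.

4 months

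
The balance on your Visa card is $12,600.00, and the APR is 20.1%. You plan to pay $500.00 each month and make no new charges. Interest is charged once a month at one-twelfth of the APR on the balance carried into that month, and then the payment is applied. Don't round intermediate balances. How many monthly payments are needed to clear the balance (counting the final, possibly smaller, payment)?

Monthly rate r = 20.1%/12 = 1.675% = 0.01675.
Recurrence: B ← B·(1+r) − $500.00.
Month 1: interest $211.05; balance after payment $12,311.05.
Month 2: interest $206.21; balance after payment $12,017.26.
Closed form: n = −ln(1 − rB₀/P)/ln(1+r) = −ln(0.5779)/ln(1.01675) ≈ 33.011, so the balance reaches zero during payment 34.

34 months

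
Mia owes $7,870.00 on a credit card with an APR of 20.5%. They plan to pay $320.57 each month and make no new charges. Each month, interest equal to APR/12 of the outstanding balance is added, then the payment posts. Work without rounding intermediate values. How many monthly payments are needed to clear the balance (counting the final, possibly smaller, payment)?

Monthly rate r = 20.5%/12 = 1.70833% = 0.0170833.
Recurrence: B ← B·(1+r) − $320.57.
Month 1: interest $134.45; balance after payment $7,683.88.
Month 2: interest $131.27; balance after payment $7,494.57.
Closed form: n = −ln(1 − rB₀/P)/ln(1+r) = −ln(0.5806)/ln(1.01708) ≈ 32.097, so the balance reaches zero during payment 33.

33 months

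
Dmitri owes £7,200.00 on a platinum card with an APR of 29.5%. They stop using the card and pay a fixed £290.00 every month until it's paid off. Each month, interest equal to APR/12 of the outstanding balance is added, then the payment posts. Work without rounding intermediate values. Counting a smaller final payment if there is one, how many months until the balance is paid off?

39 payments

Monthly rate r = 29.5%/12 = 2.45833% = 0.0245833.
Recurrence: B ← B·(1+r) − £290.00.
Month 1: interest £177.00; balance after payment £7,087.00.
Month 2: interest £174.22; balance after payment £6,971.22.
Closed form: n = −ln(1 − rB₀/P)/ln(1+r) = −ln(0.38966)/ln(1.02458) ≈ 38.808, so the balance reaches zero during payment 39.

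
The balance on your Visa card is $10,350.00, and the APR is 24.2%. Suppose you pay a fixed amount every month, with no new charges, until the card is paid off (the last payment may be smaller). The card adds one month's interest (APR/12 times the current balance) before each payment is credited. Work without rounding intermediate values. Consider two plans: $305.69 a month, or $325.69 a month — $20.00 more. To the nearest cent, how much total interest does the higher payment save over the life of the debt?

$875.08

Monthly rate r = 24.2%/12 = 2.01667% = 0.0201667.
At $305.69/mo: n = ⌈−ln(1 − rB₀/P)/ln(1+r)⌉ = 58 payments (last $156.30); total interest = total paid − $10,350.00 = $7,230.63.
At $325.69/mo: 52 payments (last $95.36); total interest $6,355.55.
Interest saved = $7,230.63 − $6,355.55 = $875.08.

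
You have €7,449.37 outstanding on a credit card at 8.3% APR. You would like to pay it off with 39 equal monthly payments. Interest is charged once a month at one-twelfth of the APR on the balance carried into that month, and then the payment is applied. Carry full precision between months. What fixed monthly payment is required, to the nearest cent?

€218.58

Monthly rate r = 8.3%/12 = 0.691667% = 0.00691667.
Level-payment amortization: P = B₀·r / (1 − (1+r)^(−n)) = 7449.37·0.00691667 / (1 − 1.00692^(−39)).
Denominator 1 − (1+r)^(−39) = 0.235720252.
P = 51.5248 / 0.235720252 ≈ 218.58.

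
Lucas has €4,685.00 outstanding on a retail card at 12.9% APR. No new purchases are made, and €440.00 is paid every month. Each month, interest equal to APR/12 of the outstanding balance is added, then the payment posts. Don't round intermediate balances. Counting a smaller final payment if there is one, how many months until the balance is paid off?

12 months

Monthly rate r = 12.9%/12 = 1.075% = 0.01075.
Recurrence: B ← B·(1+r) − €440.00.
Month 1: interest €50.36; balance after payment €4,295.36.
Month 2: interest €46.18; balance after payment €3,901.54.
Closed form: n = −ln(1 − rB₀/P)/ln(1+r) = −ln(0.88554)/ln(1.01075) ≈ 11.369, so the balance reaches zero during payment 12.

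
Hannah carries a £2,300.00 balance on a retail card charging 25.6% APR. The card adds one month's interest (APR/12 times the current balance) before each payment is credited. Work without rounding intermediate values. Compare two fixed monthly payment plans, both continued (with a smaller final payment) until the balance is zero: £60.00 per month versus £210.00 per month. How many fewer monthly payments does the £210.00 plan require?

68 fewer payments

Monthly rate r = 25.6%/12 = 2.13333% = 0.0213333.
At £60.00/mo: n = ⌈−ln(1 − rB₀/P)/ln(1+r)⌉ = 81 payments (last £39.40); total interest = total paid − £2,300.00 = £2,539.40.
At £210.00/mo: 13 payments (last £127.96); total interest £347.96.
Payments saved = 81 − 13 = 68.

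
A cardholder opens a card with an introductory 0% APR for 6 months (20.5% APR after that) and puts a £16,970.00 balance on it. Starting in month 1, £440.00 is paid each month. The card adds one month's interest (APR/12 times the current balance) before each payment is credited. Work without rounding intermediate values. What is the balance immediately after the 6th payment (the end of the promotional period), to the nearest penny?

£14,330.00

Promo months 1–6 at r₀ = 0%/12 = 0; months 7+ at r₁ = 20.5%/12 = 0.0170833.
After month 6 (no interest yet): B = £16,970.00 − 6·£440.00 = £14,330.00.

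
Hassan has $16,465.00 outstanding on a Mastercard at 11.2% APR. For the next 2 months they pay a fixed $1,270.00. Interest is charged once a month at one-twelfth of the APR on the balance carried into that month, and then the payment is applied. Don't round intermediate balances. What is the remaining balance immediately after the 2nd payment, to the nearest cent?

Monthly rate r = 11.2%/12 = 0.933333% = 0.00933333.
Each month: B ← B·(1+r) − $1,270.00.
Month 1: interest $153.67; balance after payment $15,348.67.
Month 2: interest $143.25; balance after payment $14,221.93.

$14,221.93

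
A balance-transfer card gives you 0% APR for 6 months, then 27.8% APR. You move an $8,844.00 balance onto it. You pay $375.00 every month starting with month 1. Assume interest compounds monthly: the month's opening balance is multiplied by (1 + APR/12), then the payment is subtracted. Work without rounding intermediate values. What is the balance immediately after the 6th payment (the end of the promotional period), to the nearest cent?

Promo months 1–6 at r₀ = 0%/12 = 0; months 7+ at r₁ = 27.8%/12 = 0.0231667.
After month 6 (no interest yet): B = $8,844.00 − 6·$375.00 = $6,594.00.

$6,594.00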